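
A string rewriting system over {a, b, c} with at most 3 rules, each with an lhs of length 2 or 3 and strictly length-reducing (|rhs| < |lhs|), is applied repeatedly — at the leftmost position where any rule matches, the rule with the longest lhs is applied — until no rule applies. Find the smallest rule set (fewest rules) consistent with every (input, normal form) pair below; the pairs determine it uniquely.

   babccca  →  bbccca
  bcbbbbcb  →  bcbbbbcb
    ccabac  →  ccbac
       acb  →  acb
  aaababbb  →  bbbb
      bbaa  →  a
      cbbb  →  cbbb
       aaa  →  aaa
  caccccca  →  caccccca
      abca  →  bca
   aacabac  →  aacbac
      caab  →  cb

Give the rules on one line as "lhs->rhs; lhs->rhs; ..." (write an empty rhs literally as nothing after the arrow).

  | babccca => bbccca
  | bcbbbbcb
  | ccabac => ccbac
  | acb

ab->b; bba->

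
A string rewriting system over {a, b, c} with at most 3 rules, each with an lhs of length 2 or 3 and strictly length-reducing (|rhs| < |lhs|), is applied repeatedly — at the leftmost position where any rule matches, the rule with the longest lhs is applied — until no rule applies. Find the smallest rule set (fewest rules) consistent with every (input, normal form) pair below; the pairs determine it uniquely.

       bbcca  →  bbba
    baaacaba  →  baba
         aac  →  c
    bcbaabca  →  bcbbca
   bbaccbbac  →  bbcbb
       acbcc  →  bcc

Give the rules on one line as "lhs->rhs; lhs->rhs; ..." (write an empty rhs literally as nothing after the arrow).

  | bbcca => bbba
  | baaacaba => bacaba => baba
  | aac => c
  | bcbaabca => bcbbca

aa->; ac->; cca->ba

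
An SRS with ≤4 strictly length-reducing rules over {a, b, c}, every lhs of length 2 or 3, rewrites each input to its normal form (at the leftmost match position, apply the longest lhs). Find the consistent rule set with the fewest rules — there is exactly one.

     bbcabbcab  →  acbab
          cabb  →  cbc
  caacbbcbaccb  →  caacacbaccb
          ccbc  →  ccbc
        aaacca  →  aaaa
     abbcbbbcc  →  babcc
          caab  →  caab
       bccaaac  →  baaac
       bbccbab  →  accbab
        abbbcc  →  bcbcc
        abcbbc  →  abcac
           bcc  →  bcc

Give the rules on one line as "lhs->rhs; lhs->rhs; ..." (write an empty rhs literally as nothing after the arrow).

abb->bc; bb->a; cca->a

  | bbcabbcab => acabbcab => acbccab => acbab
  | cabb => cbc
  | caacbbcbaccb => caacacbaccb
  | ccbc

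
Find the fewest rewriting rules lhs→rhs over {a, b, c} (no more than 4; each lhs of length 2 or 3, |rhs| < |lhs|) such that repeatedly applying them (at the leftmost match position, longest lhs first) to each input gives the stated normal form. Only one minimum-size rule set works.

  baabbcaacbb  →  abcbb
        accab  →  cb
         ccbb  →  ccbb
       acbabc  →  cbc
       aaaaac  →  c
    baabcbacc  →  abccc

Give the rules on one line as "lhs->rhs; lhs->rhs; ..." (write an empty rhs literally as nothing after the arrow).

ac->c; ba->; ca->

  | baabbcaacbb => abbcaacbb => abbacbb => abcbb
  | accab => ccab => cb
  | ccbb
  | acbabc => cbabc => cbc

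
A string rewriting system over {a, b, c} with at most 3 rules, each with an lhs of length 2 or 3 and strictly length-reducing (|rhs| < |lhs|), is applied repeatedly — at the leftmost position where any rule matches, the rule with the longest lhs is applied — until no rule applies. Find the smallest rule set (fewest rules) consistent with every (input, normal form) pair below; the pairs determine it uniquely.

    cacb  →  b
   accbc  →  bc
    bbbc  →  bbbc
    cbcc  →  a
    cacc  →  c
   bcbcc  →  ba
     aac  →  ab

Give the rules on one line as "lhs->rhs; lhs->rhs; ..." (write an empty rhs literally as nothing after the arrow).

ac->b; cb->; cc->a

  | cacb => cbb => b
  | accbc => bcbc => bc
  | bbbc
  | cbcc => cc => a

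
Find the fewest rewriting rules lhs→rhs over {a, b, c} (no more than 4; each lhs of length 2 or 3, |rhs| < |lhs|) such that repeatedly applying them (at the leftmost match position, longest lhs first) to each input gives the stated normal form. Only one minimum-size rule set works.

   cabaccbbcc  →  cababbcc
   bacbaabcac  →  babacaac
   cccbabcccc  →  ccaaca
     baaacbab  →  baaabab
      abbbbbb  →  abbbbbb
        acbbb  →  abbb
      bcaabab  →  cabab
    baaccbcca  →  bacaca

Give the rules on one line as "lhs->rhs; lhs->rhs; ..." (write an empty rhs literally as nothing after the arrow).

  | cabaccbbcc => cabacbbcc => cababbcc
  | bacbaabcac => babaabcac => babacaac
  | cccbabcccc => cababcccc => cabcaccc => ccaaccc => ccaaca
  | baaacbab => baaabab

abc->ca; bca->c; cb->b; ccc->ca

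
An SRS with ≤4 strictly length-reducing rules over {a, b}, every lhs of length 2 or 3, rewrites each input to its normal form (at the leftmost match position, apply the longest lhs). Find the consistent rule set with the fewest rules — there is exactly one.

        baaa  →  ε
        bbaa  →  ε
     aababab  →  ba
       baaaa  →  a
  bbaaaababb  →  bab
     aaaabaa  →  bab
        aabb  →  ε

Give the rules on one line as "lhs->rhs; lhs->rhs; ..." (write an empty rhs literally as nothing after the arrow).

  | baaa => bb => ε
  | bbaa => aa => ε
  | aababab => babab => babb => ba
  | baaaa => bba => a

aa->; aaa->b; aba->ab; bb->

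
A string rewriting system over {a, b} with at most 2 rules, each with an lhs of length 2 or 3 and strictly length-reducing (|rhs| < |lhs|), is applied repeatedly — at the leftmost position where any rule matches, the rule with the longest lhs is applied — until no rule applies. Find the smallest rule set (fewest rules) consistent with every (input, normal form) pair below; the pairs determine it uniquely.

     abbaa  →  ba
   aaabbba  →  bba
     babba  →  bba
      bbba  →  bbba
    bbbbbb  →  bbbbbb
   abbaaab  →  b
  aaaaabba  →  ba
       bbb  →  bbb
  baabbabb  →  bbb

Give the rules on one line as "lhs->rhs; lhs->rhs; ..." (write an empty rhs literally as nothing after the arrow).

  | abbaa => baa => ba
  | aaabbba => aabbba => abbba => bba
  | babba => bba
  | bbba

aa->a; ab->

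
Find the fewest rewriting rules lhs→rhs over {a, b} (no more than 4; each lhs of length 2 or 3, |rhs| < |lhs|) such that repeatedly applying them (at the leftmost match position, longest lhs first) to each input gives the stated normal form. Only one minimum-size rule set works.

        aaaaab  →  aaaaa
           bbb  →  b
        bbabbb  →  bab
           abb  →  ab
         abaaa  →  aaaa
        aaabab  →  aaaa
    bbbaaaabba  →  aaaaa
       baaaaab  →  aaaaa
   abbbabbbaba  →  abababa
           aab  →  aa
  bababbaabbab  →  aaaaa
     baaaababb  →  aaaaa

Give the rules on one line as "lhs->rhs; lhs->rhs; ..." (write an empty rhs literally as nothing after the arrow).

  | aaaaab => aaaaa
  | bbb => bb => b
  | bbabbb => babbb => babb => bab
  | abb => ab

aab->aa; baa->aa; bb->b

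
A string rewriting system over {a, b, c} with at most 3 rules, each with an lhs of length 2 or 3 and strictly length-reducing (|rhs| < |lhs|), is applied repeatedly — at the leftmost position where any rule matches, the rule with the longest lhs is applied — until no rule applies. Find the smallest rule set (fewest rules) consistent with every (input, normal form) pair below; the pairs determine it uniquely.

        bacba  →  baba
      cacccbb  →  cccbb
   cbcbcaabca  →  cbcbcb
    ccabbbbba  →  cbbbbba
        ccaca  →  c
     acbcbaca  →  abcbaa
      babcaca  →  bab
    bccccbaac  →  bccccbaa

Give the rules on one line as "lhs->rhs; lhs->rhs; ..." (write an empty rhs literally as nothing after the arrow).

  | bacba => baba
  | cacccbb => cccbb
  | cbcbcaabca => cbcbcbca => cbcbcb
  | ccabbbbba => cbbbbba

ac->a; ca->; caa->c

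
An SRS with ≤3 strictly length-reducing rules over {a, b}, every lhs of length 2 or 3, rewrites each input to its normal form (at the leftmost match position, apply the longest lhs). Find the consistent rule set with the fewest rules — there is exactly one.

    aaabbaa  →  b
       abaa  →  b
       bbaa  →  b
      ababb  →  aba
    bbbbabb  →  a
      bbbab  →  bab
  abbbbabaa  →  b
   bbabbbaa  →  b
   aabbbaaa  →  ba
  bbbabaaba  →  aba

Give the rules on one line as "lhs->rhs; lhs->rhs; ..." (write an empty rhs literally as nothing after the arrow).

aa->b; baa->a; bb->

  | aaabbaa => babbaa => baaa => aa => b
  | abaa => aa => b
  | bbaa => aa => b
  | ababb => aba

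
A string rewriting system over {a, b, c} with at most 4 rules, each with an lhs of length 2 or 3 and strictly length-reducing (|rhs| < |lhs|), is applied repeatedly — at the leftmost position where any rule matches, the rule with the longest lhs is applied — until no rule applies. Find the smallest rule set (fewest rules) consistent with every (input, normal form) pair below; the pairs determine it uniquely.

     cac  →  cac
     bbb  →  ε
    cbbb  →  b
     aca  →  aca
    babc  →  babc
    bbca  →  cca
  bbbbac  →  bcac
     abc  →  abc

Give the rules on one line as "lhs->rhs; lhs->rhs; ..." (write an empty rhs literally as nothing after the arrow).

bb->c; cb->; cbb->bc

  | cac
  | bbb => cb => ε
  | cbbb => bcb => b
  | aca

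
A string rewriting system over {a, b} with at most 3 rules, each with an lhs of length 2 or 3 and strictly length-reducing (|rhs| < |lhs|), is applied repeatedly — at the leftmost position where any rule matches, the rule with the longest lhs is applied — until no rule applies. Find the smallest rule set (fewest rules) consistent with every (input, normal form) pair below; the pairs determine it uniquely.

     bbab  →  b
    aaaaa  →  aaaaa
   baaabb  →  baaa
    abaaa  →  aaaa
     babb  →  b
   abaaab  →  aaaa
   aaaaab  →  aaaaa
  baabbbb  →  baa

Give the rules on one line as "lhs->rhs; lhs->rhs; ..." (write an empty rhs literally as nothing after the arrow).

  | bbab => b
  | aaaaa
  | baaabb => baaab => baaa
  | abaaa => aaaa

ab->a; bab->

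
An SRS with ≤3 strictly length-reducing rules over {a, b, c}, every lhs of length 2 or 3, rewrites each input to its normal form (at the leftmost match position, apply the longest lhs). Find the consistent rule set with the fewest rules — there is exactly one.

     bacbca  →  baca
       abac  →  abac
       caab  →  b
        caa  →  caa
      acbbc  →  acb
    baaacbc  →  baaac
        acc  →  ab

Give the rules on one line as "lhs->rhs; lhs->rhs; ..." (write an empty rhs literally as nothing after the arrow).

  | bacbca => baca
  | abac
  | caab => cc => b
  | caa

aab->c; bc->; cc->b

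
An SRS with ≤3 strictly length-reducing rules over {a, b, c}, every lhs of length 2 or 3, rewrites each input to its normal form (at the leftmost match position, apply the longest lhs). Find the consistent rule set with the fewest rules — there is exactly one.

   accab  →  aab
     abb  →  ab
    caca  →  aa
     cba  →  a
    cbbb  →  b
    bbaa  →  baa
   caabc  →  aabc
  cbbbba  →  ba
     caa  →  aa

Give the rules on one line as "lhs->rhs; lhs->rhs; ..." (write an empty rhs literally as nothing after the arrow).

bb->b; ca->a; cb->

  | accab => acab => aab
  | abb => ab
  | caca => aca => aa
  | cba => a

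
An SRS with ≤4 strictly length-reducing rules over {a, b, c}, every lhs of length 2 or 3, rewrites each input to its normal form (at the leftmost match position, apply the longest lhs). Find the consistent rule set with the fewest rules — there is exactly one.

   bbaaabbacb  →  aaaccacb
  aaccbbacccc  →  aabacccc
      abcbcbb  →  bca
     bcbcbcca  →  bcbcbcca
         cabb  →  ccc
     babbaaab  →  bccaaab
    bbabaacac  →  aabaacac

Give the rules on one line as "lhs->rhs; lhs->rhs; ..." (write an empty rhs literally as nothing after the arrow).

  | bbaaabbacb => aaaabbacb => aaaccacb
  | aaccbbacccc => aabacccc
  | abcbcbb => bcbb => bca
  | bcbcbcca

abb->cc; abc->; bb->a; ccb->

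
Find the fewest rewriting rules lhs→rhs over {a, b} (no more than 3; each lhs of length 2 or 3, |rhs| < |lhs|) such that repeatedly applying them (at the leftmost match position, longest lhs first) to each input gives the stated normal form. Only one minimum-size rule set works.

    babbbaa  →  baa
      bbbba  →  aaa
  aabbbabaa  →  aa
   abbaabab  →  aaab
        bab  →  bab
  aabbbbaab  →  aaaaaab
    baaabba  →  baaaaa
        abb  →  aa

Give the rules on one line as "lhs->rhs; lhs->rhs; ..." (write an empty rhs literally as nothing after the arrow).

  | babbbaa => baabaa => baa
  | bbbba => abba => aaa
  | aabbbabaa => aaababaa => aabaa => aa
  | abbaabab => aaaabab => aaab

aba->; bb->a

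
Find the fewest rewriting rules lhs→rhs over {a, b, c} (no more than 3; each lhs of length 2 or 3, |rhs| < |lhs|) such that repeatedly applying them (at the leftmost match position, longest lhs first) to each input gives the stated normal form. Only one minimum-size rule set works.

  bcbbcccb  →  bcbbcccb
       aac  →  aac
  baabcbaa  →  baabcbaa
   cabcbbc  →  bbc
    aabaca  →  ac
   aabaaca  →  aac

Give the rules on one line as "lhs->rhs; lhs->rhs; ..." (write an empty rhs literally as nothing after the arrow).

aba->; ca->c; cbc->

  | bcbbcccb
  | aac
  | baabcbaa
  | cabcbbc => cbcbbc => bbc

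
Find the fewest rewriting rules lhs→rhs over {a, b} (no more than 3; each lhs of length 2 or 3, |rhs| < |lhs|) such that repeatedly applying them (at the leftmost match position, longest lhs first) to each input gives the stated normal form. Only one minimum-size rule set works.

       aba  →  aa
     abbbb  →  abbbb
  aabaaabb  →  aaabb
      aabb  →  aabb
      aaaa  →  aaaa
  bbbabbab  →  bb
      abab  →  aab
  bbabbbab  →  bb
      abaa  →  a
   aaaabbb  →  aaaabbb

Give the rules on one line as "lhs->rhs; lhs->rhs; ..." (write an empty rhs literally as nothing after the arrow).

  | aba => aa
  | abbbb
  | aabaaabb => aaabb
  | aabb

ba->a; baa->; bba->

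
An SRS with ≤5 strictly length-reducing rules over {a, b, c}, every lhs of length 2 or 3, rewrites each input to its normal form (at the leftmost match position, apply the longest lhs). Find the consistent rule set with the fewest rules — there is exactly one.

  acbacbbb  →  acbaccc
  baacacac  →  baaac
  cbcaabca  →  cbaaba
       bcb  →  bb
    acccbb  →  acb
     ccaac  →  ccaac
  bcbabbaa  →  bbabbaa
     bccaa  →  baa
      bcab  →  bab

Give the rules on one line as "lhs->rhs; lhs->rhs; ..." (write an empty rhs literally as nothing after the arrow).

  | acbacbbb => acbaccc
  | baacacac => baaac
  | cbcaabca => cbaabca => cbaaba
  | bcb => bb

bbb->cc; bc->b; cac->; ccb->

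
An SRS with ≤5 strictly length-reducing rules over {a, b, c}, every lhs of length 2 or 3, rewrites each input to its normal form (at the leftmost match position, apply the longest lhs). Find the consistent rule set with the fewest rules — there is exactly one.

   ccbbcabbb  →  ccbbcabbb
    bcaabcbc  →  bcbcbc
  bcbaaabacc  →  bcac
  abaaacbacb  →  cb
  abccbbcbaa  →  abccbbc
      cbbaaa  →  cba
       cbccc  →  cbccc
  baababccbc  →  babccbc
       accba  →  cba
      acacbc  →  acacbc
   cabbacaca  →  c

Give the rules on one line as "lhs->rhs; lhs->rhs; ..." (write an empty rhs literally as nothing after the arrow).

aa->; acc->c; baa->; bac->

  | ccbbcabbb
  | bcaabcbc => bcbcbc
  | bcbaaabacc => bcabacc => bcac
  | abaaacbacb => aacbacb => cbacb => cb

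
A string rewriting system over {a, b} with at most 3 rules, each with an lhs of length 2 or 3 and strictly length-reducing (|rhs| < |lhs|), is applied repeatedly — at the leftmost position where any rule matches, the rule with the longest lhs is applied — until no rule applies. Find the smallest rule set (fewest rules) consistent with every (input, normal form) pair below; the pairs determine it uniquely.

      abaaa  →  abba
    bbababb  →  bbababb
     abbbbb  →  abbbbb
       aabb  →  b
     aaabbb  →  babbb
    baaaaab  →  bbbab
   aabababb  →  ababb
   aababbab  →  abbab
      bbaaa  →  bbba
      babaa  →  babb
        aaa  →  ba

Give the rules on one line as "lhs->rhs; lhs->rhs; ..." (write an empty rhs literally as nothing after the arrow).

aa->b; aab->

  | abaaa => abba
  | bbababb
  | abbbbb
  | aabb => b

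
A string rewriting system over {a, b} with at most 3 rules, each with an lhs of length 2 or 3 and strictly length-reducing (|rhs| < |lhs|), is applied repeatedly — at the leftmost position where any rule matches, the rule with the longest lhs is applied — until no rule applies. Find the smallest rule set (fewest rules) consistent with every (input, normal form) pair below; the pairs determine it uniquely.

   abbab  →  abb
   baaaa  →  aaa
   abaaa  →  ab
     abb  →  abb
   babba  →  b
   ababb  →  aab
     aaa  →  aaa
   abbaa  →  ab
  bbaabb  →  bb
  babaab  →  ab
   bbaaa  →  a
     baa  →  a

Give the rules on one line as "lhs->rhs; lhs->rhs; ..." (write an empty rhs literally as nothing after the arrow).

aba->ab; ba->; bbb->ab

  | abbab => abb
  | baaaa => aaa
  | abaaa => abaa => aba => ab
  | abb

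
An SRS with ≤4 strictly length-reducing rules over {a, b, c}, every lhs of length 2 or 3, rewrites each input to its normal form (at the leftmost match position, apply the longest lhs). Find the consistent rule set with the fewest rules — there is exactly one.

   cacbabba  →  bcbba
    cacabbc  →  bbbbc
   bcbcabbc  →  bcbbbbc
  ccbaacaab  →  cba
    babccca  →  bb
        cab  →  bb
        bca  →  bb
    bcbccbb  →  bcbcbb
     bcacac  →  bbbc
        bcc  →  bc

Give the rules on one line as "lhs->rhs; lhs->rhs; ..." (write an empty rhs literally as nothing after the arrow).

  | cacbabba => bcbabba => bcbba
  | cacabbc => bcabbc => bbbbc
  | bcbcabbc => bcbbbbc
  | ccbaacaab => cbaacaab => cbaabab => cbaab => cba

ab->; ca->b; cc->c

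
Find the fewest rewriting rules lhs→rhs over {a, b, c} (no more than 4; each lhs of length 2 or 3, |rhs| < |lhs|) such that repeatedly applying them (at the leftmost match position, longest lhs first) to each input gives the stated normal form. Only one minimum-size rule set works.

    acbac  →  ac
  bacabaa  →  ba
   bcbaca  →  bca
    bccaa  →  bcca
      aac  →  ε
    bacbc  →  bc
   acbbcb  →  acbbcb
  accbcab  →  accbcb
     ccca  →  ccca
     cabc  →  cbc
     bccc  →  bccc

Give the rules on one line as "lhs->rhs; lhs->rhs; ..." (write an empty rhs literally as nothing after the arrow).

aa->a; aac->; ab->b; bac->

  | acbac => ac
  | bacabaa => abaa => baa => ba
  | bcbaca => bca
  | bccaa => bcca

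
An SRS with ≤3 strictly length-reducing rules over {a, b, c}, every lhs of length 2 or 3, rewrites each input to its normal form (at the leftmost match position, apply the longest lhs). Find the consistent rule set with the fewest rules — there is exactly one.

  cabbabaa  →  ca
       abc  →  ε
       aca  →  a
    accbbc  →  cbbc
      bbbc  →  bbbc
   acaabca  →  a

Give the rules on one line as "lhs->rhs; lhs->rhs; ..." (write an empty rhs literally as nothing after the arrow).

  | cabbabaa => cababaa => caabaa => cabaa => caaa => caa => ca
  | abc => ac => ε
  | aca => a
  | accbbc => cbbc

aa->a; ab->a; ac->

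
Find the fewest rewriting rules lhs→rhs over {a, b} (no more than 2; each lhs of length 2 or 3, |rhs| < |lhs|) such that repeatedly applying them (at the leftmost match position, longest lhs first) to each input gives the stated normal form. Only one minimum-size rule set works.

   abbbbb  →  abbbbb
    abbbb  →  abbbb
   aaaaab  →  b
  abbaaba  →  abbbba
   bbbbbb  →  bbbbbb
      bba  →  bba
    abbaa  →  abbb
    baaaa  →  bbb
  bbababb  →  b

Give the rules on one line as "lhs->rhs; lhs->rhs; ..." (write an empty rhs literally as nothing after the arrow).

  | abbbbb
  | abbbb
  | aaaaab => baaab => bbab => b
  | abbaaba => abbbba

aa->b; bab->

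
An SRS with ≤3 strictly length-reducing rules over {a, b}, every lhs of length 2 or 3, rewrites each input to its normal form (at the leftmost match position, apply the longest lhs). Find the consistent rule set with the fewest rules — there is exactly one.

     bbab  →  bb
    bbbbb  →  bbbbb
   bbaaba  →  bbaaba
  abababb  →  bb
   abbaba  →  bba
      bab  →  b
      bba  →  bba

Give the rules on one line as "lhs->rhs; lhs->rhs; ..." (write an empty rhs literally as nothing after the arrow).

  | bbab => bb
  | bbbbb
  | bbaaba
  | abababb => ababb => abb => bb

abb->bb; bab->b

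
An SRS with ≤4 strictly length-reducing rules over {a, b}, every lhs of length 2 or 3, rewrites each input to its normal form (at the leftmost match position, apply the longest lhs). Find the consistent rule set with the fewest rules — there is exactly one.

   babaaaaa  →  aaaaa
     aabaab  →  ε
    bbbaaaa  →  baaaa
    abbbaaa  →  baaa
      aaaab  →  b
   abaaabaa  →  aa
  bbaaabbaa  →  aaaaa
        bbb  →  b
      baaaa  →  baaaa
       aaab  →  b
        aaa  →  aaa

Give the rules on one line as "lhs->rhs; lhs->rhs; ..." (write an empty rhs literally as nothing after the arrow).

  | babaaaaa => bbaaaaa => aaaaa
  | aabaab => abaab => baab => bab => bb => ε
  | bbbaaaa => baaaa
  | abbbaaa => abaaa => baaa

ab->b; abb->a; bb->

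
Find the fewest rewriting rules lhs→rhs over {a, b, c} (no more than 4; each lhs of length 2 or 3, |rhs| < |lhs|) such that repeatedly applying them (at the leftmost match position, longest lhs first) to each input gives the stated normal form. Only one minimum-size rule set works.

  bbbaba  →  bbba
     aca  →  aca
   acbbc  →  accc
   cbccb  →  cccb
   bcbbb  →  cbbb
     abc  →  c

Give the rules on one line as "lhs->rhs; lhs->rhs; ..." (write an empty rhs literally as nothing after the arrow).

  | bbbaba => bbba
  | aca
  | acbbc => accc
  | cbccb => cccb

ab->; bbc->cc; bc->c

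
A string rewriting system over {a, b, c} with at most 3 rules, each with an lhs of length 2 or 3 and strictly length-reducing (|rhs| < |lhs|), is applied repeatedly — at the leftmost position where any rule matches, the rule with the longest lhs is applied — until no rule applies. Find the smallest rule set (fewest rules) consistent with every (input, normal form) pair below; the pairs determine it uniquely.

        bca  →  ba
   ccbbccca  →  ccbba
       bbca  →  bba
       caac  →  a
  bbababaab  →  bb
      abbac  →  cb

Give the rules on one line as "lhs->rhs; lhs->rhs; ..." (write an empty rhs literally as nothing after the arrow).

ab->c; ac->; ca->a

  | bca => ba
  | ccbbccca => ccbbcca => ccbbca => ccbba
  | bbca => bba
  | caac => aac => a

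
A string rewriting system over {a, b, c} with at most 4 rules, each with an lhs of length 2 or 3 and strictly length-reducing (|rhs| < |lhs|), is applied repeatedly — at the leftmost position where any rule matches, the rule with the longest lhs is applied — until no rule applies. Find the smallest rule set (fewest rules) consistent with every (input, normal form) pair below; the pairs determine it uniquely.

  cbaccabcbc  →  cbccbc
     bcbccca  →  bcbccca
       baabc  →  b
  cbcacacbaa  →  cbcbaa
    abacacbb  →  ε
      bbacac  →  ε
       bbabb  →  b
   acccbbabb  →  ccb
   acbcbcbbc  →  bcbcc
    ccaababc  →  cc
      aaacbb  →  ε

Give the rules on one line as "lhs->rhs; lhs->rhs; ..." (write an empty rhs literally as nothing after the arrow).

ab->; ac->; bb->

  | cbaccabcbc => cbcabcbc => cbccbc
  | bcbccca
  | baabc => bac => b
  | cbcacacbaa => cbcacbaa => cbcbaa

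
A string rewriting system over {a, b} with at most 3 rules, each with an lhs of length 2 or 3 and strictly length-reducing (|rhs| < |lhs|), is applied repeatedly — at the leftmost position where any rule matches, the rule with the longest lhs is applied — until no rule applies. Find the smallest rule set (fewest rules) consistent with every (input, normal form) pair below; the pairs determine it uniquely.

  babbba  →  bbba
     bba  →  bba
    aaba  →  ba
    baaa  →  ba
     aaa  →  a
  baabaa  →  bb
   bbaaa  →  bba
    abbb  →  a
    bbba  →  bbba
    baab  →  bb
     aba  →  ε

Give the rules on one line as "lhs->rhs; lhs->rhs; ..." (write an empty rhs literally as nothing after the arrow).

aa->; ab->a; bab->b

  | babbba => bbba
  | bba
  | aaba => ba
  | baaa => ba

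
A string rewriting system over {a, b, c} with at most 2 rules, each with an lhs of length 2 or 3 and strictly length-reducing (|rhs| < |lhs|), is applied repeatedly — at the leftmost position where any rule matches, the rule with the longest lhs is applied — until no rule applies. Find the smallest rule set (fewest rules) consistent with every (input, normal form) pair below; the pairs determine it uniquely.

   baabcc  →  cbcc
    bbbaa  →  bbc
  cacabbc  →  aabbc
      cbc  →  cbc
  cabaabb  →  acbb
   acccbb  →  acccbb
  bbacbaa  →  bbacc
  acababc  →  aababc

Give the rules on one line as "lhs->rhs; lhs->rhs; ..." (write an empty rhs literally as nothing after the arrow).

baa->c; ca->a

  | baabcc => cbcc
  | bbbaa => bbc
  | cacabbc => acabbc => aabbc
  | cbc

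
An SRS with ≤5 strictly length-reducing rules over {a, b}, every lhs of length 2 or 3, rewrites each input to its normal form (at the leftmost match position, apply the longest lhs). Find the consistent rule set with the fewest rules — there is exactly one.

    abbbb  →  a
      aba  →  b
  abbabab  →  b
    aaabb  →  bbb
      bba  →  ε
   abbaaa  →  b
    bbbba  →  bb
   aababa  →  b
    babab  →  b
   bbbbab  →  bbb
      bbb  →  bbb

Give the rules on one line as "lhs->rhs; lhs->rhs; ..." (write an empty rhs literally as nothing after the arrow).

aa->b; ab->a; ba->b; bba->

  | abbbb => abbb => abb => ab => a
  | aba => aa => b
  | abbabab => ababab => aabab => bbab => b
  | aaabb => babb => bbb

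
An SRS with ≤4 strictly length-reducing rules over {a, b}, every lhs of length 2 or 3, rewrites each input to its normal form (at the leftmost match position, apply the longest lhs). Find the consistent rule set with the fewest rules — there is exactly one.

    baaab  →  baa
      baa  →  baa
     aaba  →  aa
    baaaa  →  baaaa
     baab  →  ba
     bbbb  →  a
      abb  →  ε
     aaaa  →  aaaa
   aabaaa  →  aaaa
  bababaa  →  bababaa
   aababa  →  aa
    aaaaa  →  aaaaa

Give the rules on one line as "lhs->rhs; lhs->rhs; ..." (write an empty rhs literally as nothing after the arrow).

aab->a; abb->; bbb->aa

  | baaab => baa
  | baa
  | aaba => aa
  | baaaa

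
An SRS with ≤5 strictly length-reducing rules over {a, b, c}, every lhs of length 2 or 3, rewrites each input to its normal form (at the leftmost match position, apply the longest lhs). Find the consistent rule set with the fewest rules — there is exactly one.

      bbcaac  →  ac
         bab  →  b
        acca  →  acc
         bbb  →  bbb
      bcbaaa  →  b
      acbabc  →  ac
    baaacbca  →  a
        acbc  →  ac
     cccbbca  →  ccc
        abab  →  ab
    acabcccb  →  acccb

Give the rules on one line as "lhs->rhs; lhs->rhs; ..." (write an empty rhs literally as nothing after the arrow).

aa->b; ba->; bc->; ca->c

  | bbcaac => baac => ac
  | bab => b
  | acca => acc
  | bbb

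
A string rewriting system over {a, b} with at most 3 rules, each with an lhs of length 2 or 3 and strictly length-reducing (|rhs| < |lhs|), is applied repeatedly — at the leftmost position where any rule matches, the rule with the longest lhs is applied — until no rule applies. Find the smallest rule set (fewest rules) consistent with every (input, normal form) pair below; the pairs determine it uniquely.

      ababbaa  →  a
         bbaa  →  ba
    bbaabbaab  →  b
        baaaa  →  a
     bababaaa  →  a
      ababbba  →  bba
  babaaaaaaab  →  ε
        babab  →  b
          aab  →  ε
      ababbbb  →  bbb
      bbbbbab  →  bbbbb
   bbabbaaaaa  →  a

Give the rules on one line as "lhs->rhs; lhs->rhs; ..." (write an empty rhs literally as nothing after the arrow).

  | ababbaa => abbaa => baa => a
  | bbaa => ba
  | bbaabbaab => babbaab => bbaab => bab => b
  | baaaa => aaa => aa => a

aa->a; ab->; baa->a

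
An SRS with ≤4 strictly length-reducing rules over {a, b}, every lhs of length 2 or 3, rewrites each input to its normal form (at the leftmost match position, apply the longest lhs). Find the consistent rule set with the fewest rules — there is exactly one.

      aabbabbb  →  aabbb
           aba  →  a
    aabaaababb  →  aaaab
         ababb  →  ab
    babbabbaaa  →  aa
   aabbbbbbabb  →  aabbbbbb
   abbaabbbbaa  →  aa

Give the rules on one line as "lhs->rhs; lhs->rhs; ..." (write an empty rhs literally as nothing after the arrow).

ba->; bab->; bba->

  | aabbabbb => aabbb
  | aba => a
  | aabaaababb => aaaababb => aaaab
  | ababb => ab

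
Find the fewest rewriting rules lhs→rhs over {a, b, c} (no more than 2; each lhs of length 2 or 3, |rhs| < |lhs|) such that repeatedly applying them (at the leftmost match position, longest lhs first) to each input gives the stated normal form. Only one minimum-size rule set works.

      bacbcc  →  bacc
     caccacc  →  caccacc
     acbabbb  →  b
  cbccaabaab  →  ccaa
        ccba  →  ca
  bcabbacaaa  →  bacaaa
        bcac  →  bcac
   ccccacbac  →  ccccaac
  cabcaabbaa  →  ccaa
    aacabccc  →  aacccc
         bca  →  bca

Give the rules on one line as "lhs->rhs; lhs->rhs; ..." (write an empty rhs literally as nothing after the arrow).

  | bacbcc => bacc
  | caccacc
  | acbabbb => aabbb => abb => b
  | cbccaabaab => ccaabaab => ccaaab => ccaa

ab->; cb->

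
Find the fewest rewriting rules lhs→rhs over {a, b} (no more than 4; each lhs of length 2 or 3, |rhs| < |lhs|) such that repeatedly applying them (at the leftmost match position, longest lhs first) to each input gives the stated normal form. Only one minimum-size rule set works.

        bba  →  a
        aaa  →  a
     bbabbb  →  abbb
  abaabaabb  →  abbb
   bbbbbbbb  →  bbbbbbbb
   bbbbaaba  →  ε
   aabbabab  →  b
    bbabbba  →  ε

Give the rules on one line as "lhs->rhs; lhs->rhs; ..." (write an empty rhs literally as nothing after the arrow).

  | bba => ba => a
  | aaa => a
  | bbabbb => babbb => abbb
  | abaabaabb => aabbaabb => bbaabb => babbb => abbb

aa->; ba->a; baa->ab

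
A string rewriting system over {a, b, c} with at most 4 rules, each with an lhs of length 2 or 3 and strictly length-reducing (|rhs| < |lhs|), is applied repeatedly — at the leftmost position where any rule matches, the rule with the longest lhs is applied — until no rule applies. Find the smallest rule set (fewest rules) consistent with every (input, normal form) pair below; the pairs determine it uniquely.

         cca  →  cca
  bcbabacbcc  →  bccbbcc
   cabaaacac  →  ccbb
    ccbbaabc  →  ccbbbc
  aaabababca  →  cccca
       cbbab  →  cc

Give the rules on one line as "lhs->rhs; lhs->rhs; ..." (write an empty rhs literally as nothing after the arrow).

  | cca
  | bcbabacbcc => bcabacbcc => bccacbcc => bccbbcc
  | cabaaacac => ccaaacac => ccaabac => ccacac => ccbac => ccbb
  | ccbbaabc => ccbbacc => ccbbbc

ab->c; ac->b; bab->ab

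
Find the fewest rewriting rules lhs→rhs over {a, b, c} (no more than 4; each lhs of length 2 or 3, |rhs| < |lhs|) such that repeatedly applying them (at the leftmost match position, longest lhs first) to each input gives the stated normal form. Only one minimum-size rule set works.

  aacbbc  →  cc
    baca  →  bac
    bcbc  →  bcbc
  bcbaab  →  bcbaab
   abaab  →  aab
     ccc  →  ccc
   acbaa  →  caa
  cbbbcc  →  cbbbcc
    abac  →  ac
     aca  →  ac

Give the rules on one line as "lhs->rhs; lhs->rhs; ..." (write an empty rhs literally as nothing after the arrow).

  | aacbbc => acbc => cc
  | baca => bac
  | bcbc
  | bcbaab

aba->a; aca->ac; acb->c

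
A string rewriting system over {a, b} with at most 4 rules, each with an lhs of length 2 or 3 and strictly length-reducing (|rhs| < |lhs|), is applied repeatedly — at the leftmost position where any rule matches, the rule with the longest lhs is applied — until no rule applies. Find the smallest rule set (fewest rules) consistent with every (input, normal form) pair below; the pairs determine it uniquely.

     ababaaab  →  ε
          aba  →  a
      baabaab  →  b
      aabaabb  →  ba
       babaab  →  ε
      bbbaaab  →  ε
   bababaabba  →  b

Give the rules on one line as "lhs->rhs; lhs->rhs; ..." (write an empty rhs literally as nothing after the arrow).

  | ababaaab => abaaab => aaab => ab => ε
  | aba => a
  | baabaab => bbaab => aab => b
  | aabaabb => baabb => bbb => ba

aa->; ab->; bb->; bbb->ba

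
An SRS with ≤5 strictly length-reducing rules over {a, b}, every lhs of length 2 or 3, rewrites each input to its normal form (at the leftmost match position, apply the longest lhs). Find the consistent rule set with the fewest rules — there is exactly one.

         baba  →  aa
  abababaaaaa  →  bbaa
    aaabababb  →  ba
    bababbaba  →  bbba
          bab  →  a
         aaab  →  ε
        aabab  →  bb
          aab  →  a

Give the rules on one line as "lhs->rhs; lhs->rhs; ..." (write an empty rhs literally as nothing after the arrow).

aaa->a; ab->; aba->bb; bab->a

  | baba => aa
  | abababaaaaa => bbbabaaaaa => bbaaaaaa => bbaaaa => bbaa
  | aaabababb => abababb => bbbabb => bbab => ba
  | bababbaba => aabbaba => ababa => bbba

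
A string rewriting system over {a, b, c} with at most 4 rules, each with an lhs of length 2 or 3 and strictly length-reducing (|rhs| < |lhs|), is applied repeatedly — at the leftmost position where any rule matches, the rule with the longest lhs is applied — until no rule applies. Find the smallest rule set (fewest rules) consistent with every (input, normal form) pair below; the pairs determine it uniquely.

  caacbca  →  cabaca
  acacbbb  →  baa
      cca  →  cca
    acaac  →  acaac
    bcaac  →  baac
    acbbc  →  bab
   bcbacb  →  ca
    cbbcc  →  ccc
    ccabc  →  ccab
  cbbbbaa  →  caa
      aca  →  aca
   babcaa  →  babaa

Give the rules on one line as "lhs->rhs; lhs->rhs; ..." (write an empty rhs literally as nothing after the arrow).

acb->ba; bb->; bc->b; bcb->cb

  | caacbca => cabaca
  | acacbbb => acbabb => baabb => baa
  | cca
  | acaac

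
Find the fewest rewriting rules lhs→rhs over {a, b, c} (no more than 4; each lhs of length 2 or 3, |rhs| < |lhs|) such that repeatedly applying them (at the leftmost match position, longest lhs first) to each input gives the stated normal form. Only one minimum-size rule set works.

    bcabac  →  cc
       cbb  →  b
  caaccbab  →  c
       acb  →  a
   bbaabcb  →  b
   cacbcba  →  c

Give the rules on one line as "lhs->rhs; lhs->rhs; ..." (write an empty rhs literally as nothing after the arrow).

  | bcabac => bcbac => bac => cc
  | cbb => b
  | caaccbab => caccbab => cccbab => ccab => ccb => c
  | acb => a

ba->c; ca->c; cb->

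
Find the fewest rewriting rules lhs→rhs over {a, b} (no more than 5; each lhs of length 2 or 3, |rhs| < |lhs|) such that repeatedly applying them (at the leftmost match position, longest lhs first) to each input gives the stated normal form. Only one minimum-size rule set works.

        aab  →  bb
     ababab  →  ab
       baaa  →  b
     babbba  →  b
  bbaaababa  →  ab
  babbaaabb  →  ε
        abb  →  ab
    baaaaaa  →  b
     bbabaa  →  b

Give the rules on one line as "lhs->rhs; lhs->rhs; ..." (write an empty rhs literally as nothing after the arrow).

aa->b; abb->ab; ba->b; bbb->

  | aab => bb
  | ababab => abbab => abab => abb => ab
  | baaa => baa => ba => b
  | babbba => bbbba => ba => b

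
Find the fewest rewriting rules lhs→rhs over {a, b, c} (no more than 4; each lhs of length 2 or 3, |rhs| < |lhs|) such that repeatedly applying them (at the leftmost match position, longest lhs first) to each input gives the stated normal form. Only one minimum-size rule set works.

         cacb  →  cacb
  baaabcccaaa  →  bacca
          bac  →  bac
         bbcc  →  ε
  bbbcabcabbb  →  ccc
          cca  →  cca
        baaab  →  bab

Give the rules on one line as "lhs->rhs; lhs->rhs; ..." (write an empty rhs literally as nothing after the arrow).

  | cacb
  | baaabcccaaa => babcccaaa => baccaaa => bacca
  | bac
  | bbcc => bc => ε

aa->; bbb->c; bc->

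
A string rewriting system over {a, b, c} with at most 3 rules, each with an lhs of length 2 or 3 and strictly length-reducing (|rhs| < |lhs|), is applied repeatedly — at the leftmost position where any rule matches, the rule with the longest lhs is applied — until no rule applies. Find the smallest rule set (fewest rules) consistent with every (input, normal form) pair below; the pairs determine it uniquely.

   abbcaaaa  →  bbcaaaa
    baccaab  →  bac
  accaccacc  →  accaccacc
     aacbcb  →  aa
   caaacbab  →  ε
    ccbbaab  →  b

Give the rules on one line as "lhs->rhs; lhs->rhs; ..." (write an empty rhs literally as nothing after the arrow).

  | abbcaaaa => bbcaaaa
  | baccaab => baccab => baccb => bac
  | accaccacc
  | aacbcb => aacb => aa

ab->b; cb->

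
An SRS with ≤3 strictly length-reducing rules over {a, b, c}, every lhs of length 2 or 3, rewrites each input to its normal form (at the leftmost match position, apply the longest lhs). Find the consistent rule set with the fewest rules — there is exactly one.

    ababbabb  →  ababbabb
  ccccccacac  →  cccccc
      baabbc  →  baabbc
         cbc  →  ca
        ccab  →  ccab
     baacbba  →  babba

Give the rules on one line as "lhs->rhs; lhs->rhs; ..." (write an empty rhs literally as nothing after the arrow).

ac->; cbc->ca

  | ababbabb
  | ccccccacac => ccccccac => cccccc
  | baabbc
  | cbc => ca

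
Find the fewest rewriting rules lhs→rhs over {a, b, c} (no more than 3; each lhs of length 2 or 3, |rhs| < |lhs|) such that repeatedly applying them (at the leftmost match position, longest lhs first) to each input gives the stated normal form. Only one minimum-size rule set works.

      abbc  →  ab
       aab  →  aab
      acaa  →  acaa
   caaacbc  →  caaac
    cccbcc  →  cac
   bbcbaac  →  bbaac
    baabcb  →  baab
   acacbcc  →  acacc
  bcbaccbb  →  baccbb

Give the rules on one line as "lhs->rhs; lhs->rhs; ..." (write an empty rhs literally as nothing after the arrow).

  | abbc => ab
  | aab
  | acaa
  | caaacbc => caaac

bc->; ccc->ca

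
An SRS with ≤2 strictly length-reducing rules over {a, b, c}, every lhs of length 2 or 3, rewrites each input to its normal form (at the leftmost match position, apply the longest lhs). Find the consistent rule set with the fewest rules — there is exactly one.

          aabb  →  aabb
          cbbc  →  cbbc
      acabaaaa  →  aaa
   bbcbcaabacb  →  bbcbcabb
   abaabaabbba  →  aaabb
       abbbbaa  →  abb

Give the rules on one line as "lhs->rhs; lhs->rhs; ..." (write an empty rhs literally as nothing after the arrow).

ac->b; ba->

  | aabb
  | cbbc
  | acabaaaa => babaaaa => baaaa => aaa
  | bbcbcaabacb => bbcbcaacb => bbcbcabb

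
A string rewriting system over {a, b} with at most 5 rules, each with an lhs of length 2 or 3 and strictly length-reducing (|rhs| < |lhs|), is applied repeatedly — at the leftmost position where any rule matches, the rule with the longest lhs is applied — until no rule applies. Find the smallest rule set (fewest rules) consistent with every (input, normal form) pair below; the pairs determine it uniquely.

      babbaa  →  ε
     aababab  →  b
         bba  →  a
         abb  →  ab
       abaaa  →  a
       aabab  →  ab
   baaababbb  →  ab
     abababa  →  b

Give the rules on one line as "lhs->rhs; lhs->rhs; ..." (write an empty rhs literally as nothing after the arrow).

  | babbaa => abbaa => abaa => aaa => ε
  | aababab => bbabab => babab => abab => aab => bb => b
  | bba => ba => a
  | abb => ab

aa->b; aaa->; ba->a; bb->b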